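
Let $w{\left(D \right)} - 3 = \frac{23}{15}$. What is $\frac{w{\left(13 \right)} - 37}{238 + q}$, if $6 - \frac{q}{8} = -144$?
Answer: $- \frac{487}{21570} \approx -0.022578$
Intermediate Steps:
$q = 1200$ ($q = 48 - -1152 = 48 + 1152 = 1200$)
$w{\left(D \right)} = \frac{68}{15}$ ($w{\left(D \right)} = 3 + \frac{23}{15} = \frac{68}{15}$)
$\frac{w{\left(13 \right)} - 37}{238 + q} = \frac{\frac{68}{15} - 37}{238 + 1200} = - \frac{487}{15 \cdot 1438} = \left(- \frac{487}{15}\right) \frac{1}{1438} = - \frac{487}{21570}$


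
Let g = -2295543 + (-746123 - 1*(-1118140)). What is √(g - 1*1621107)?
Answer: I*√3544633 ≈ 1882.7*I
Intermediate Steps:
g = -1923526 (g = -2295543 + (-746123 + 1118140) = -2295543 + 372017 = -1923526)
√(g - 1*1621107) = √(-1923526 - 1*1621107) = √(-1923526 - 1621107) = √(-3544633) = I*√3544633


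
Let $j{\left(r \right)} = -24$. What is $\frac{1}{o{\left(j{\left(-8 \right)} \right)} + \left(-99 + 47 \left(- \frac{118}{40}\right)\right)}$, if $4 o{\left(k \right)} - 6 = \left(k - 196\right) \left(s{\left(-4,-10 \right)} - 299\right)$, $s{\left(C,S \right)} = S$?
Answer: $\frac{20}{335177} \approx 5.967 \cdot 10^{-5}$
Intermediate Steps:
$o{\left(k \right)} = \frac{30285}{2} - \frac{309 k}{4}$ ($o{\left(k \right)} = \frac{3}{2} + \frac{\left(k - 196\right) \left(-10 - 299\right)}{4} = \frac{3}{2} + \frac{\left(-196 + k\right) \left(-309\right)}{4} = \frac{3}{2} + \frac{60564 - 309 k}{4} = \frac{3}{2} - \left(-15141 + \frac{309 k}{4}\right) = \frac{30285}{2} - \frac{309 k}{4}$)
$\frac{1}{o{\left(j{\left(-8 \right)} \right)} + \left(-99 + 47 \left(- \frac{118}{40}\right)\right)} = \frac{1}{\left(\frac{30285}{2} - -1854\right) + \left(-99 + 47 \left(- \frac{118}{40}\right)\right)} = \frac{1}{\left(\frac{30285}{2} + 1854\right) + \left(-99 + 47 \left(\left(-118\right) \frac{1}{40}\right)\right)} = \frac{1}{\frac{33993}{2} + \left(-99 + 47 \left(- \frac{59}{20}\right)\right)} = \frac{1}{\frac{33993}{2} - \frac{4753}{20}} = \frac{1}{\frac{335177}{20}} = \frac{20}{335177}$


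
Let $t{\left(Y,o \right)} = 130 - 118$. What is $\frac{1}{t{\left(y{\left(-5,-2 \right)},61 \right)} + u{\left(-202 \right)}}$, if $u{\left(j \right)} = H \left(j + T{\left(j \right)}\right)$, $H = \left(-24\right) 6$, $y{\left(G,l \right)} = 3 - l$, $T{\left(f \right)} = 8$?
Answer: $\frac{1}{27948} \approx 3.5781 \cdot 10^{-5}$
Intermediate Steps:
$H = -144$
$t{\left(Y,o \right)} = 12$
$u{\left(j \right)} = -1152 - 144 j$ ($u{\left(j \right)} = - 144 \left(j + 8\right) = - 144 \left(8 + j\right) = -1152 - 144 j$)
$\frac{1}{t{\left(y{\left(-5,-2 \right)},61 \right)} + u{\left(-202 \right)}} = \frac{1}{12 - -27936} = \frac{1}{12 + \left(-1152 + 29088\right)} = \frac{1}{12 + 27936} = \frac{1}{27948}$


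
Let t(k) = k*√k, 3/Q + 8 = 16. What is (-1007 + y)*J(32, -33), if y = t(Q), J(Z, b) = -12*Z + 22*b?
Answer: 1117770 - 1665*√6/16 ≈ 1.1175e+6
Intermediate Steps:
Q = 3/8 (Q = 3/(-8 + 16) = 3/8 ≈ 0.37500)
t(k) = k^(3/2)
y = 3*√6/32 (y = (3/8)^(3/2) = 3*√6/32 ≈ 0.22964)
(-1007 + y)*J(32, -33) = (-1007 + 3*√6/32)*(-12*32 + 22*(-33)) = (-1007 + 3*√6/32)*(-384 - 726) = (-1007 + 3*√6/32)*(-1110) = 1117770 - 1665*√6/16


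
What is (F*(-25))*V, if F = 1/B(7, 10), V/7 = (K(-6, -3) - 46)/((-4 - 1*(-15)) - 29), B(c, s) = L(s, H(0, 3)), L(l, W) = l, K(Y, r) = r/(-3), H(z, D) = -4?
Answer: -175/4 ≈ -43.750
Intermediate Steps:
K(Y, r) = -r/3 (K(Y, r) = r*(-⅓) = -r/3)
B(c, s) = s
V = 35/2 (V = 7*((-⅓*(-3) - 46)/((-4 - 1*(-15)) - 29)) = 7*((1 - 46)/((-4 + 15) - 29)) = 7*(-45/(11 - 29)) = 7*(-45/(-18)) = 7*(-45*(-1/18)) = 7*(5/2) = 35/2 ≈ 17.500)
F = ⅒ (F = 1/10 = ⅒ ≈ 0.10000)
(F*(-25))*V = ((⅒)*(-25))*(35/2) = -5/2*35/2 = -175/4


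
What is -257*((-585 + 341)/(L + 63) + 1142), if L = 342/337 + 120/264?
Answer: -17477271379/59747 ≈ -2.9252e+5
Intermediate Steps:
L = 5447/3707 (L = 342*(1/337) + 120*(1/264) = 342/337 + 5/11 = 5447/3707 ≈ 1.4694)
-257*((-585 + 341)/(L + 63) + 1142) = -257*((-585 + 341)/(5447/3707 + 63) + 1142) = -257*(-244/238988/3707 + 1142) = -257*(-244*3707/238988 + 1142) = -257*(-226127/59747 + 1142) = -257*68004947/59747 = -17477271379/59747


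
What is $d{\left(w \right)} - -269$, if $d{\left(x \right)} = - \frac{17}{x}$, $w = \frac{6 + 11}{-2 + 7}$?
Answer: $264$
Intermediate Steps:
$w = \frac{17}{5} \approx 3.4$
$d{\left(w \right)} - -269 = - \frac{17}{\frac{17}{5}} - -269 = \left(-17\right) \frac{5}{17} + 269 = -5 + 269 = 264$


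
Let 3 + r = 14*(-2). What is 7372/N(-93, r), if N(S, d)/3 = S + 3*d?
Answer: -3686/279 ≈ -13.211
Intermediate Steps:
r = -31 (r = -3 + 14*(-2) = -3 - 28 = -31)
N(S, d) = 3*S + 9*d (N(S, d) = 3*(S + 3*d) = 3*S + 9*d)
7372/N(-93, r) = 7372/(3*(-93) + 9*(-31)) = 7372/(-279 - 279) = 7372/(-558) = 7372*(-1/558) = -3686/279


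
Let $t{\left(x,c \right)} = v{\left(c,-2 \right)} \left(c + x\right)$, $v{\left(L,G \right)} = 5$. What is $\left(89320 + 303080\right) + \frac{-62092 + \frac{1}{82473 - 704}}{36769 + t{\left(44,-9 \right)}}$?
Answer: $\frac{1185385855285653}{3020873936} \approx 3.924 \cdot 10^{5}$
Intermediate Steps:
$t{\left(x,c \right)} = 5 c + 5 x$ ($t{\left(x,c \right)} = 5 \left(c + x\right) = 5 c + 5 x$)
$\left(89320 + 303080\right) + \frac{-62092 + \frac{1}{82473 - 704}}{36769 + t{\left(44,-9 \right)}} = \left(89320 + 303080\right) + \frac{-62092 + \frac{1}{82473 - 704}}{36769 + \left(5 \left(-9\right) + 5 \cdot 44\right)} = 392400 + \frac{-62092 + \frac{1}{81769}}{36769 + \left(-45 + 220\right)} = 392400 + \frac{-62092 + \frac{1}{81769}}{36769 + 175} = 392400 - \frac{5077200747}{81769 \cdot 36944} = 392400 - \frac{5077200747}{3020873936} = \frac{1185385855285653}{3020873936}$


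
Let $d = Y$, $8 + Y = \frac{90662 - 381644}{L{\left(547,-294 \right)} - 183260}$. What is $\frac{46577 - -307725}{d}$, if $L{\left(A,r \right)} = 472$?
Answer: $- \frac{32381076988}{585661} \approx -55290.0$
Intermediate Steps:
$Y = - \frac{585661}{91394}$ ($Y = -8 + \frac{90662 - 381644}{472 - 183260} = -8 - \frac{290982}{-182788} = -8 - - \frac{145491}{91394} = -8 + \frac{145491}{91394} = - \frac{585661}{91394} \approx -6.4081$)
$d = - \frac{585661}{91394} \approx -6.4081$
$\frac{46577 - -307725}{d} = \frac{46577 - -307725}{- \frac{585661}{91394}} = \left(46577 + 307725\right) \left(- \frac{91394}{585661}\right) = 354302 \left(- \frac{91394}{585661}\right) = - \frac{32381076988}{585661}$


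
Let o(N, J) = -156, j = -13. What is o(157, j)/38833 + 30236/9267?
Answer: 1172708936/359865411 ≈ 3.2587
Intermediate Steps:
o(157, j)/38833 + 30236/9267 = -156/38833 + 30236/9267 = 1172708936/359865411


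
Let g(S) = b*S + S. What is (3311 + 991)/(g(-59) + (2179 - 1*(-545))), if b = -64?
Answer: 1434/2147 ≈ 0.66791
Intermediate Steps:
g(S) = -63*S (g(S) = -64*S + S = -63*S)
(3311 + 991)/(g(-59) + (2179 - 1*(-545))) = (3311 + 991)/(-63*(-59) + (2179 - 1*(-545))) = 4302/(3717 + (2179 + 545)) = 4302/(3717 + 2724) = 4302/6441 = 4302*(1/6441) = 1434/2147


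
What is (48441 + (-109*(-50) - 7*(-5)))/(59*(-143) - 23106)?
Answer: -53926/31543 ≈ -1.7096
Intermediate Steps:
(48441 + (-109*(-50) - 7*(-5)))/(59*(-143) - 23106) = (48441 + (5450 + 35))/(-8437 - 23106) = (48441 + 5485)/(-31543) = 53926*(-1/31543) = -53926/31543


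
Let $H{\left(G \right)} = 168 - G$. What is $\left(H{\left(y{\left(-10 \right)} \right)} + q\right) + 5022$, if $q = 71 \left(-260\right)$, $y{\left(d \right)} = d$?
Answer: $-13260$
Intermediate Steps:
$q = -18460$
$\left(H{\left(y{\left(-10 \right)} \right)} + q\right) + 5022 = \left(\left(168 - -10\right) - 18460\right) + 5022 = \left(\left(168 + 10\right) - 18460\right) + 5022 = \left(178 - 18460\right) + 5022 = -18282 + 5022 = -13260$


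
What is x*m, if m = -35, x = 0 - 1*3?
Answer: 105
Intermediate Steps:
x = -3 (x = 0 - 3 = -3)
x*m = -3*(-35) = 105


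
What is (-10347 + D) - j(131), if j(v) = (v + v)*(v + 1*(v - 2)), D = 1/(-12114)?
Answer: -950549239/12114 ≈ -78467.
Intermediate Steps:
D = -1/12114 ≈ -8.2549e-5
j(v) = 2*v*(-2 + 2*v) (j(v) = (2*v)*(v + 1*(-2 + v)) = (2*v)*(v + (-2 + v)) = (2*v)*(-2 + 2*v) = 2*v*(-2 + 2*v))
(-10347 + D) - j(131) = (-10347 - 1/12114) - 4*131*(-1 + 131) = -125343559/12114 - 4*131*130 = -125343559/12114 - 1*68120 = -125343559/12114 - 68120 = -950549239/12114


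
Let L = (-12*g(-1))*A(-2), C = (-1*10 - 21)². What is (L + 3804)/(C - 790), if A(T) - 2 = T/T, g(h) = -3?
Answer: 1304/57 ≈ 22.877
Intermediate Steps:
C = 961 (C = (-10 - 21)² = (-31)² = 961)
A(T) = 3 (A(T) = 2 + T/T = 2 + 1 = 3)
L = 108 (L = -12*(-3)*3 = 36*3 = 108)
(L + 3804)/(C - 790) = (108 + 3804)/(961 - 790) = 3912/171 = 3912*(1/171) = 1304/57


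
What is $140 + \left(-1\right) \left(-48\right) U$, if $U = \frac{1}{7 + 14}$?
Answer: $\frac{996}{7} \approx 142.29$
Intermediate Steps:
$U = \frac{1}{21} \approx 0.047619$
$140 + \left(-1\right) \left(-48\right) U = 140 + \left(-1\right) \left(-48\right) \frac{1}{21} = 140 + 48 \cdot \frac{1}{21} = 140 + \frac{16}{7} = \frac{996}{7}$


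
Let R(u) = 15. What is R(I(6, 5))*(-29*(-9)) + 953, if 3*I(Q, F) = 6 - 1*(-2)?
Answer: 4868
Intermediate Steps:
I(Q, F) = 8/3 (I(Q, F) = (6 - 1*(-2))/3 = (6 + 2)/3 = (⅓)*8 = 8/3)
R(I(6, 5))*(-29*(-9)) + 953 = 15*(-29*(-9)) + 953 = 15*261 + 953 = 3915 + 953 = 4868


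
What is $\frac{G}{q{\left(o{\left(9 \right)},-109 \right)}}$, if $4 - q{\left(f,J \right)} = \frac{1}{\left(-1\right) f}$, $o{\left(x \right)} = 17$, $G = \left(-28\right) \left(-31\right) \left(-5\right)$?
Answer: $- \frac{73780}{69} \approx -1069.3$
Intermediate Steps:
$G = -4340$ ($G = 868 \left(-5\right) = -4340$)
$q{\left(f,J \right)} = 4 + \frac{1}{f}$ ($q{\left(f,J \right)} = 4 - \frac{1}{\left(-1\right) f} = 4 - - \frac{1}{f} = 4 + \frac{1}{f}$)
$\frac{G}{q{\left(o{\left(9 \right)},-109 \right)}} = - \frac{4340}{4 + \frac{1}{17}} = - \frac{4340}{\frac{69}{17}} = \left(-4340\right) \frac{17}{69} = - \frac{73780}{69}$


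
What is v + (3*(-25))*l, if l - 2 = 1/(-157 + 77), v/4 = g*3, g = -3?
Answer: -2961/16 ≈ -185.06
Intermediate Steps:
v = -36 (v = 4*(-3*3) = 4*(-9) = -36)
l = 159/80 (l = 2 + 1/(-157 + 77) = 2 + 1/(-80) = 2 - 1/80 = 159/80 ≈ 1.9875)
v + (3*(-25))*l = -36 + (3*(-25))*(159/80) = -36 - 75*159/80 = -36 - 2385/16 = -2961/16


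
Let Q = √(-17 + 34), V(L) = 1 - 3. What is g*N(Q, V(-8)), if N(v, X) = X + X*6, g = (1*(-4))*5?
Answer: 280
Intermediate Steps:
V(L) = -2
g = -20 (g = -4*5 = -20)
Q = √17 ≈ 4.1231
N(v, X) = 7*X (N(v, X) = X + 6*X = 7*X)
g*N(Q, V(-8)) = -140*(-2) = -20*(-14) = 280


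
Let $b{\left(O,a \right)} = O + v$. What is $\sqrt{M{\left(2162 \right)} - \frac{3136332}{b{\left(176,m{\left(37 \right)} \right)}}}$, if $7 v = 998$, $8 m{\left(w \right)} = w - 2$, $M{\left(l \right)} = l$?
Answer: $\frac{2 i \sqrt{2387920795}}{1115} \approx 87.653 i$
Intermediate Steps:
$m{\left(w \right)} = - \frac{1}{4} + \frac{w}{8}$ ($m{\left(w \right)} = \frac{w - 2}{8} = \frac{-2 + w}{8} = - \frac{1}{4} + \frac{w}{8}$)
$v = \frac{998}{7}$ ($v = \frac{1}{7} \cdot 998 = \frac{998}{7} \approx 142.57$)
$b{\left(O,a \right)} = \frac{998}{7} + O$ ($b{\left(O,a \right)} = O + \frac{998}{7} = \frac{998}{7} + O$)
$\sqrt{M{\left(2162 \right)} - \frac{3136332}{b{\left(176,m{\left(37 \right)} \right)}}} = \sqrt{2162 - \frac{3136332}{\frac{998}{7} + 176}} = \sqrt{2162 - \frac{3136332}{\frac{2230}{7}}} = \sqrt{2162 - \frac{10977162}{1115}} = \sqrt{- \frac{8566532}{1115}} = \frac{2 i \sqrt{2387920795}}{1115}$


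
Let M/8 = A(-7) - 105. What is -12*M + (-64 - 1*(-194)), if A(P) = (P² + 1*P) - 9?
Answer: 7042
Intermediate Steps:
A(P) = -9 + P + P² (A(P) = (P² + P) - 9 = (P + P²) - 9 = -9 + P + P²)
M = -576 (M = 8*((-9 - 7 + (-7)²) - 105) = 8*((-9 - 7 + 49) - 105) = 8*(33 - 105) = 8*(-72) = -576)
-12*M + (-64 - 1*(-194)) = -12*(-576) + (-64 - 1*(-194)) = 6912 + (-64 + 194) = 6912 + 130 = 7042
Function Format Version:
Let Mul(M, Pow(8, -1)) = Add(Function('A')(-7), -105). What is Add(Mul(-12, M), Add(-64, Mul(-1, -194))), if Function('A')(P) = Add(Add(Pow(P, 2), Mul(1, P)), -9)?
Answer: 7042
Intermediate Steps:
Function('A')(P) = Add(-9, P, Pow(P, 2)) (Function('A')(P) = Add(Add(Pow(P, 2), P), -9) = Add(Add(P, Pow(P, 2)), -9) = Add(-9, P, Pow(P, 2)))
M = -576 (M = Mul(8, Add(Add(-9, -7, Pow(-7, 2)), -105)) = Mul(8, Add(Add(-9, -7, 49), -105)) = Mul(8, Add(33, -105)) = Mul(8, -72) = -576)
Add(Mul(-12, M), Add(-64, Mul(-1, -194))) = Add(Mul(-12, -576), Add(-64, Mul(-1, -194))) = Add(6912, Add(-64, 194)) = Add(6912, 130) = 7042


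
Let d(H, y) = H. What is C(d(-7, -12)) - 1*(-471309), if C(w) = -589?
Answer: 470720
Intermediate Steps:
C(d(-7, -12)) - 1*(-471309) = -589 - 1*(-471309) = -589 + 471309 = 470720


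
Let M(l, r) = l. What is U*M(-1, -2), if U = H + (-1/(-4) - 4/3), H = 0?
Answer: 13/12 ≈ 1.0833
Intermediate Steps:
U = -13/12 (U = 0 + (-1/(-4) - 4/3) = 0 + (-1*(-¼) - 4*⅓) = 0 + (¼ - 4/3) = 0 - 13/12 = -13/12 ≈ -1.0833)
U*M(-1, -2) = -13/12*(-1) = 13/12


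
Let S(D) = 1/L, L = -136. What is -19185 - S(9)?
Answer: -2609159/136 ≈ -19185.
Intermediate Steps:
S(D) = -1/136 (S(D) = 1/(-136) = -1/136)
-19185 - S(9) = -19185 - 1*(-1/136) = -19185 + 1/136 = -2609159/136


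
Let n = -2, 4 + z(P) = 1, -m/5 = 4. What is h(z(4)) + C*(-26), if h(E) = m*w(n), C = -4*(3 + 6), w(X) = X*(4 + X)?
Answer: 1016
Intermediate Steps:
m = -20 (m = -5*4 = -20)
z(P) = -3 (z(P) = -4 + 1 = -3)
C = -36 (C = -4*9 = -36)
h(E) = 80 (h(E) = -(-40)*(4 - 2) = -(-40)*2 = -20*(-4) = 80)
h(z(4)) + C*(-26) = 80 - 36*(-26) = 80 + 936 = 1016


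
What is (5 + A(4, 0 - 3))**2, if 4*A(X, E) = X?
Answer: 36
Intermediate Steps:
A(X, E) = X/4
(5 + A(4, 0 - 3))**2 = (5 + (1/4)*4)**2 = (5 + 1)**2 = 6**2 = 36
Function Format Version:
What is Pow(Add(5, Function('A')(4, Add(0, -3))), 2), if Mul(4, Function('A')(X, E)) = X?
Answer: 36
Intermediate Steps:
Function('A')(X, E) = Mul(Rational(1, 4), X)
Pow(Add(5, Function('A')(4, Add(0, -3))), 2) = Pow(Add(5, Mul(Rational(1, 4), 4)), 2) = Pow(Add(5, 1), 2) = Pow(6, 2) = 36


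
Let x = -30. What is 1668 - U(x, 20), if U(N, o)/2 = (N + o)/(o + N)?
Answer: 1666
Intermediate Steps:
U(N, o) = 2 (U(N, o) = 2*((N + o)/(o + N)) = 2*((N + o)/(N + o)) = 2*1 = 2)
1668 - U(x, 20) = 1668 - 1*2 = 1668 - 2 = 1666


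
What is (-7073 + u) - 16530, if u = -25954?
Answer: -49557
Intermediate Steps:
(-7073 + u) - 16530 = (-7073 - 25954) - 16530 = -33027 - 16530 = -49557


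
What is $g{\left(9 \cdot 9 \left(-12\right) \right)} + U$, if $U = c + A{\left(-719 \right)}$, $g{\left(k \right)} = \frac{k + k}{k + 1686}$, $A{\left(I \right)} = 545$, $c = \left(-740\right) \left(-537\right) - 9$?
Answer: $\frac{47351680}{119} \approx 3.9791 \cdot 10^{5}$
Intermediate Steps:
$c = 397371$ ($c = 397380 - 9 = 397371$)
$g{\left(k \right)} = \frac{2 k}{1686 + k}$
$U = 397916$ ($U = 397371 + 545 = 397916$)
$g{\left(9 \cdot 9 \left(-12\right) \right)} + U = \frac{2 \cdot 9 \cdot 9 \left(-12\right)}{1686 + 9 \cdot 9 \left(-12\right)} + 397916 = \frac{2 \cdot 81 \left(-12\right)}{1686 + 81 \left(-12\right)} + 397916 = 2 \left(-972\right) \frac{1}{1686 - 972} + 397916 = 2 \left(-972\right) \frac{1}{714} + 397916 = - \frac{324}{119} + 397916 = \frac{47351680}{119}$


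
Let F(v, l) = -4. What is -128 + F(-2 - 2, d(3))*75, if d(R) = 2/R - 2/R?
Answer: -428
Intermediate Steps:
d(R) = 0
-128 + F(-2 - 2, d(3))*75 = -128 - 4*75 = -128 - 300 = -428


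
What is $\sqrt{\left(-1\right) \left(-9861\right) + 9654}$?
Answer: $\sqrt{19515} \approx 139.7$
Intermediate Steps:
$\sqrt{\left(-1\right) \left(-9861\right) + 9654} = \sqrt{9861 + 9654} = \sqrt{19515}$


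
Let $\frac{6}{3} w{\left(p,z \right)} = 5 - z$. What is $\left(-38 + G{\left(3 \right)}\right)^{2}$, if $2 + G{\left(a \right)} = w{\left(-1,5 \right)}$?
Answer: $1600$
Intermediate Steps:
$w{\left(p,z \right)} = \frac{5}{2} - \frac{z}{2}$ ($w{\left(p,z \right)} = \frac{5 - z}{2} = \frac{5}{2} - \frac{z}{2}$)
$G{\left(a \right)} = -2$ ($G{\left(a \right)} = -2 + \left(\frac{5}{2} - \frac{5}{2}\right) = -2 + 0 = -2$)
$\left(-38 + G{\left(3 \right)}\right)^{2} = \left(-38 - 2\right)^{2} = \left(-40\right)^{2} = 1600$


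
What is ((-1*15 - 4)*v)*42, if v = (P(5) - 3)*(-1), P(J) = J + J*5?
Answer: 21546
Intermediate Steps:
P(J) = 6*J (P(J) = J + 5*J = 6*J)
v = -27 (v = (6*5 - 3)*(-1) = (30 - 3)*(-1) = 27*(-1) = -27)
((-1*15 - 4)*v)*42 = ((-1*15 - 4)*(-27))*42 = ((-15 - 4)*(-27))*42 = -19*(-27)*42 = 513*42 = 21546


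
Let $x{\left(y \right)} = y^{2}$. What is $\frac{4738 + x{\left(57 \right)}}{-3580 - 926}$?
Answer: $- \frac{7987}{4506} \approx -1.7725$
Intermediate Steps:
$\frac{4738 + x{\left(57 \right)}}{-3580 - 926} = \frac{4738 + 57^{2}}{-3580 - 926} = \frac{4738 + 3249}{-4506} = 7987 \left(- \frac{1}{4506}\right) = - \frac{7987}{4506}$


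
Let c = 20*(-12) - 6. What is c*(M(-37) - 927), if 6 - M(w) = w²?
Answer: 563340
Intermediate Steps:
c = -246 (c = -240 - 6 = -246)
M(w) = 6 - w²
c*(M(-37) - 927) = -246*((6 - 1*(-37)²) - 927) = -246*((6 - 1*1369) - 927) = -246*((6 - 1369) - 927) = -246*(-1363 - 927) = -246*(-2290) = 563340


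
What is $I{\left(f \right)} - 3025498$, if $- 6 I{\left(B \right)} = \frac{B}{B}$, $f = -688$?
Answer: $- \frac{18152989}{6} \approx -3.0255 \cdot 10^{6}$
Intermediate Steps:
$I{\left(B \right)} = - \frac{1}{6}$ ($I{\left(B \right)} = - \frac{B \frac{1}{B}}{6} = \left(- \frac{1}{6}\right) 1 = - \frac{1}{6}$)
$I{\left(f \right)} - 3025498 = - \frac{1}{6} - 3025498 = - \frac{18152989}{6}$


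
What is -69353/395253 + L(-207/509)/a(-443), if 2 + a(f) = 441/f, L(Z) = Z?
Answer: -10598903026/266970872079 ≈ -0.039701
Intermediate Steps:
a(f) = -2 + 441/f
-69353/395253 + L(-207/509)/a(-443) = -69353/395253 + (-207/509)/(-2 + 441/(-443)) = -69353*1/395253 + (-207*1/509)/(-2 + 441*(-1/443)) = -69353/395253 - 207/(509*(-2 - 441/443)) = -69353/395253 - 207/(509*(-1327/443)) = -69353/395253 - 207/509*(-443/1327) = -69353/395253 + 91701/675443 = -10598903026/266970872079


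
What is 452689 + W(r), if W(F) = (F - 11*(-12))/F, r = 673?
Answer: 304660502/673 ≈ 4.5269e+5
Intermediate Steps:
W(F) = (132 + F)/F (W(F) = (F + 132)/F = (132 + F)/F)
452689 + W(r) = 452689 + (132 + 673)/673 = 452689 + (1/673)*805 = 452689 + 805/673 = 304660502/673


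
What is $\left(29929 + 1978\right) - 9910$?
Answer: $21997$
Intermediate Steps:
$\left(29929 + 1978\right) - 9910 = 31907 - 9910 = 21997$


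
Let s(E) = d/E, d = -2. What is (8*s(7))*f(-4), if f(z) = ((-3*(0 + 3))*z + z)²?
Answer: -16384/7 ≈ -2340.6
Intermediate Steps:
s(E) = -2/E
f(z) = 64*z² (f(z) = ((-3*3)*z + z)² = (-9*z + z)² = (-8*z)² = 64*z²)
(8*s(7))*f(-4) = (8*(-2/7))*(64*(-4)²) = (8*(-2*⅐))*(64*16) = (8*(-2/7))*1024 = -16/7*1024 = -16384/7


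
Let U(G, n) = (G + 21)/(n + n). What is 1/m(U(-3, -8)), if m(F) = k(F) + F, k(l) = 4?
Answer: 8/23 ≈ 0.34783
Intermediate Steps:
U(G, n) = (21 + G)/(2*n) (U(G, n) = (21 + G)/((2*n)) = (21 + G)*(1/(2*n)) = (21 + G)/(2*n))
m(F) = 4 + F
1/m(U(-3, -8)) = 1/(4 + (½)*(21 - 3)/(-8)) = 1/(4 + (½)*(-⅛)*18) = 1/(4 - 9/8) = 1/(23/8) = 8/23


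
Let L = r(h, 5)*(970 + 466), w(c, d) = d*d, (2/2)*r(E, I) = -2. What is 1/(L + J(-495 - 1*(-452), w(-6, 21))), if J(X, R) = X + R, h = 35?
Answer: -1/2474 ≈ -0.00040420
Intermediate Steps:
r(E, I) = -2
w(c, d) = d**2
J(X, R) = R + X
L = -2872 (L = -2*(970 + 466) = -2*1436 = -2872)
1/(L + J(-495 - 1*(-452), w(-6, 21))) = 1/(-2872 + (21**2 + (-495 - 1*(-452)))) = 1/(-2872 + (441 + (-495 + 452))) = 1/(-2872 + (441 - 43)) = 1/(-2872 + 398) = 1/(-2474) = -1/2474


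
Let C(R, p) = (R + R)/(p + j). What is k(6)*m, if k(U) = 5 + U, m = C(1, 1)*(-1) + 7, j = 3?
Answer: 143/2 ≈ 71.500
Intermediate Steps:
C(R, p) = 2*R/(3 + p) (C(R, p) = (R + R)/(p + 3) = (2*R)/(3 + p) = 2*R/(3 + p))
m = 13/2 (m = (2*1/(3 + 1))*(-1) + 7 = (2*1/4)*(-1) + 7 = (2*1*(¼))*(-1) + 7 = (½)*(-1) + 7 = -½ + 7 = 13/2 ≈ 6.5000)
k(6)*m = (5 + 6)*(13/2) = 11*(13/2) = 143/2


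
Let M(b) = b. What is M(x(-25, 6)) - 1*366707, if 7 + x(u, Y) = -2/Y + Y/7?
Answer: -7700983/21 ≈ -3.6671e+5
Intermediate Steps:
x(u, Y) = -7 - 2/Y + Y/7 (x(u, Y) = -7 + (-2/Y + Y/7) = -7 - 2/Y + Y/7)
M(x(-25, 6)) - 1*366707 = (-7 - 2/6 + (⅐)*6) - 1*366707 = (-7 - 2*⅙ + 6/7) - 366707 = (-7 - ⅓ + 6/7) - 366707 = -136/21 - 366707 = -7700983/21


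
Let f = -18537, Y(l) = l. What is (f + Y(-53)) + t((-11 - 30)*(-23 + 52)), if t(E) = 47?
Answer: -18543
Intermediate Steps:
(f + Y(-53)) + t((-11 - 30)*(-23 + 52)) = (-18537 - 53) + 47 = -18590 + 47 = -18543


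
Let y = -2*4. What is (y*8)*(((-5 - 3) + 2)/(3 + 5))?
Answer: 48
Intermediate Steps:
y = -8
(y*8)*(((-5 - 3) + 2)/(3 + 5)) = (-8*8)*(((-5 - 3) + 2)/(3 + 5)) = -64*(-8 + 2)/8 = -(-384)/8 = -64*(-¾) = 48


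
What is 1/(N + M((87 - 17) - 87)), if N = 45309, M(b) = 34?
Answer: 1/45343 ≈ 2.2054e-5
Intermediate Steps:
1/(N + M((87 - 17) - 87)) = 1/(45309 + 34) = 1/45343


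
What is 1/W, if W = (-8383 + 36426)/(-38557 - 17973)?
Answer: -56530/28043 ≈ -2.0158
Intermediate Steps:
W = -28043/56530 (W = 28043/(-56530) = 28043*(-1/56530) = -28043/56530 ≈ -0.49607)
1/W = 1/(-28043/56530) = -56530/28043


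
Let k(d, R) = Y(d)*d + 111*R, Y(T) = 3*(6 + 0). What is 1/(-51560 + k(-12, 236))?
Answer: -1/25580 ≈ -3.9093e-5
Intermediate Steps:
Y(T) = 18 (Y(T) = 3*6 = 18)
k(d, R) = 18*d + 111*R
1/(-51560 + k(-12, 236)) = 1/(-51560 + (18*(-12) + 111*236)) = 1/(-51560 + (-216 + 26196)) = 1/(-51560 + 25980) = 1/(-25580) = -1/25580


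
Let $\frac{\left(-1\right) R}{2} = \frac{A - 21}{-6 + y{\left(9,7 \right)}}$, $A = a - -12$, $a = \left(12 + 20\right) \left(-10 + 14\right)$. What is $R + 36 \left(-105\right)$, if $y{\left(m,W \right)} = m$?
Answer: $- \frac{11578}{3} \approx -3859.3$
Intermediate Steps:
$a = 128$ ($a = 32 \cdot 4 = 128$)
$A = 140$ ($A = 128 - -12 = 128 + 12 = 140$)
$R = - \frac{238}{3}$ ($R = - 2 \frac{140 - 21}{-6 + 9} = - 2 \cdot \frac{119}{3} = - 2 \cdot 119 \cdot \frac{1}{3} = \left(-2\right) \frac{119}{3} = - \frac{238}{3} \approx -79.333$)
$R + 36 \left(-105\right) = - \frac{238}{3} + 36 \left(-105\right) = - \frac{238}{3} - 3780 = - \frac{11578}{3}$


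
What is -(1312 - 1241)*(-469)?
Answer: 33299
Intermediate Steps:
-(1312 - 1241)*(-469) = -71*(-469) = -1*(-33299) = 33299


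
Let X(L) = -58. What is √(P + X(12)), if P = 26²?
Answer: √618 ≈ 24.860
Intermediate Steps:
P = 676
√(P + X(12)) = √(676 - 58) = √618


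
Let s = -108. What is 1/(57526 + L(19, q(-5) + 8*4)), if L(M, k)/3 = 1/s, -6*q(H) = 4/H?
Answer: 36/2070935 ≈ 1.7383e-5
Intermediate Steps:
q(H) = -2/(3*H)
L(M, k) = -1/36 (L(M, k) = 3/(-108) = 3*(-1/108) = -1/36)
1/(57526 + L(19, q(-5) + 8*4)) = 1/(57526 - 1/36) = 1/(2070935/36) = 36/2070935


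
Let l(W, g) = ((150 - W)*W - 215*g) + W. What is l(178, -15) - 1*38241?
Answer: -39822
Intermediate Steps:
l(W, g) = W - 215*g + W*(150 - W) (l(W, g) = (W*(150 - W) - 215*g) + W = (-215*g + W*(150 - W)) + W = W - 215*g + W*(150 - W))
l(178, -15) - 1*38241 = (-1*178² - 215*(-15) + 151*178) - 1*38241 = (-1*31684 + 3225 + 26878) - 38241 = (-31684 + 3225 + 26878) - 38241 = -1581 - 38241 = -39822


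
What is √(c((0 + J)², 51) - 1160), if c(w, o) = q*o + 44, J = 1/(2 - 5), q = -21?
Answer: 27*I*√3 ≈ 46.765*I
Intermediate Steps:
J = -⅓ (J = 1/(-3) = -⅓ ≈ -0.33333)
c(w, o) = 44 - 21*o (c(w, o) = -21*o + 44 = 44 - 21*o)
√(c((0 + J)², 51) - 1160) = √((44 - 21*51) - 1160) = √((44 - 1071) - 1160) = √(-1027 - 1160) = √(-2187) = 27*I*√3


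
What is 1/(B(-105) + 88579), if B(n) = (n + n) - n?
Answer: 1/88474 ≈ 1.1303e-5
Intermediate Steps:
B(n) = n (B(n) = 2*n - n = n)
1/(B(-105) + 88579) = 1/(-105 + 88579) = 1/88474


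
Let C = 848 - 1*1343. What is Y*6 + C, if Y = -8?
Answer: -543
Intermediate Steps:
C = -495 (C = 848 - 1343 = -495)
Y*6 + C = -8*6 - 495 = -48 - 495 = -543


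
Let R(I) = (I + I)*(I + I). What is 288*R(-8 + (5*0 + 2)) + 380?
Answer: 41852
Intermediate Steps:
R(I) = 4*I² (R(I) = (2*I)*(2*I) = 4*I²)
288*R(-8 + (5*0 + 2)) + 380 = 288*(4*(-8 + (5*0 + 2))²) + 380 = 288*(4*(-8 + (0 + 2))²) + 380 = 288*(4*(-8 + 2)²) + 380 = 288*(4*(-6)²) + 380 = 288*(4*36) + 380 = 288*144 + 380 = 41472 + 380 = 41852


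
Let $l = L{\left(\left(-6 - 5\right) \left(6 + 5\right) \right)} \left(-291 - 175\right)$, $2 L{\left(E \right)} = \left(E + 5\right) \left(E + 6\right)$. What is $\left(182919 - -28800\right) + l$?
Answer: $-2896501$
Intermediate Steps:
$L{\left(E \right)} = \frac{\left(5 + E\right) \left(6 + E\right)}{2}$ ($L{\left(E \right)} = \frac{\left(E + 5\right) \left(E + 6\right)}{2} = \frac{\left(5 + E\right) \left(6 + E\right)}{2}$)
$l = -3108220$ ($l = \left(15 + \frac{\left(\left(-6 - 5\right) \left(6 + 5\right)\right)^{2}}{2} + \frac{11 \left(-6 - 5\right) \left(6 + 5\right)}{2}\right) \left(-291 - 175\right) = \left(15 + \frac{\left(\left(-11\right) 11\right)^{2}}{2} + \frac{11 \left(\left(-11\right) 11\right)}{2}\right) \left(-466\right) = \left(15 + \frac{\left(-121\right)^{2}}{2} + \frac{11}{2} \left(-121\right)\right) \left(-466\right) = \left(15 + \frac{1}{2} \cdot 14641 - \frac{1331}{2}\right) \left(-466\right) = \left(15 + \frac{14641}{2} - \frac{1331}{2}\right) \left(-466\right) = 6670 \left(-466\right) = -3108220$)
$\left(182919 - -28800\right) + l = \left(182919 - -28800\right) - 3108220 = \left(182919 + 28800\right) - 3108220 = 211719 - 3108220 = -2896501$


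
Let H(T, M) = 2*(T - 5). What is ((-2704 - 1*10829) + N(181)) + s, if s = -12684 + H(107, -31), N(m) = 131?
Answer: -25882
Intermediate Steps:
H(T, M) = -10 + 2*T (H(T, M) = 2*(-5 + T) = -10 + 2*T)
s = -12480 (s = -12684 + (-10 + 2*107) = -12684 + (-10 + 214) = -12684 + 204 = -12480)
((-2704 - 1*10829) + N(181)) + s = ((-2704 - 1*10829) + 131) - 12480 = ((-2704 - 10829) + 131) - 12480 = (-13533 + 131) - 12480 = -13402 - 12480 = -25882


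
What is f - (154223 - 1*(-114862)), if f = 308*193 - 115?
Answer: -209756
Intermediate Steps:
f = 59329 (f = 59444 - 115 = 59329)
f - (154223 - 1*(-114862)) = 59329 - (154223 - 1*(-114862)) = 59329 - (154223 + 114862) = 59329 - 1*269085 = 59329 - 269085 = -209756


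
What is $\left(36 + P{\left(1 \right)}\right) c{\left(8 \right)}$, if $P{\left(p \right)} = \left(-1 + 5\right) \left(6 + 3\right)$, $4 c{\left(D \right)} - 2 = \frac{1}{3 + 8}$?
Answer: $\frac{414}{11} \approx 37.636$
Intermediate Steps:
$c{\left(D \right)} = \frac{23}{44}$ ($c{\left(D \right)} = \frac{1}{2} + \frac{1}{4 \left(3 + 8\right)} = \frac{1}{2} + \frac{1}{4 \cdot 11} = \frac{1}{2} + \frac{1}{4} \cdot \frac{1}{11} = \frac{1}{2} + \frac{1}{44} = \frac{23}{44}$)
$P{\left(p \right)} = 36$ ($P{\left(p \right)} = 4 \cdot 9 = 36$)
$\left(36 + P{\left(1 \right)}\right) c{\left(8 \right)} = \left(36 + 36\right) \frac{23}{44} = 72 \cdot \frac{23}{44} = \frac{414}{11}$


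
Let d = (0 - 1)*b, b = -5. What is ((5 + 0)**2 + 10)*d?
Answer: 175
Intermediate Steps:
d = 5 (d = (0 - 1)*(-5) = -1*(-5) = 5)
((5 + 0)**2 + 10)*d = ((5 + 0)**2 + 10)*5 = (5**2 + 10)*5 = (25 + 10)*5 = 35*5 = 175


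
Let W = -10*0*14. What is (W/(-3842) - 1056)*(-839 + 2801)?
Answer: -2071872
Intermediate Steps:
W = 0 (W = 0*14 = 0)
(W/(-3842) - 1056)*(-839 + 2801) = (0/(-3842) - 1056)*(-839 + 2801) = (0*(-1/3842) - 1056)*1962 = (0 - 1056)*1962 = -1056*1962 = -2071872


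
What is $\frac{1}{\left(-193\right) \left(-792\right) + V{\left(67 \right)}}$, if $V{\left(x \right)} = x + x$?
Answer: $\frac{1}{152990} \approx 6.5364 \cdot 10^{-6}$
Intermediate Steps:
$V{\left(x \right)} = 2 x$
$\frac{1}{\left(-193\right) \left(-792\right) + V{\left(67 \right)}} = \frac{1}{\left(-193\right) \left(-792\right) + 2 \cdot 67} = \frac{1}{152856 + 134} = \frac{1}{152990}$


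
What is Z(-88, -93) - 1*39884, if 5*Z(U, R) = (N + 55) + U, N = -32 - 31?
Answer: -199516/5 ≈ -39903.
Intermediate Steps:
N = -63
Z(U, R) = -8/5 + U/5 (Z(U, R) = ((-63 + 55) + U)/5 = (-8 + U)/5 = -8/5 + U/5)
Z(-88, -93) - 1*39884 = (-8/5 + (1/5)*(-88)) - 1*39884 = (-8/5 - 88/5) - 39884 = -96/5 - 39884 = -199516/5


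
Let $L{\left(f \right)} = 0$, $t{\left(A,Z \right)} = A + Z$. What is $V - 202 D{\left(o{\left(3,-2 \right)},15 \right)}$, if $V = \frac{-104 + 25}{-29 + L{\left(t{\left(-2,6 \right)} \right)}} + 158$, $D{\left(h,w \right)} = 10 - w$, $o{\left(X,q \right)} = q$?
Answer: $\frac{33951}{29} \approx 1170.7$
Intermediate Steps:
$V = \frac{4661}{29}$ ($V = \frac{-104 + 25}{-29 + 0} + 158 = - \frac{79}{-29} + 158 = \left(-79\right) \left(- \frac{1}{29}\right) + 158 = \frac{79}{29} + 158 = \frac{4661}{29} \approx 160.72$)
$V - 202 D{\left(o{\left(3,-2 \right)},15 \right)} = \frac{4661}{29} - 202 \left(10 - 15\right) = \frac{4661}{29} - -1010 = \frac{4661}{29} + 1010 = \frac{33951}{29}$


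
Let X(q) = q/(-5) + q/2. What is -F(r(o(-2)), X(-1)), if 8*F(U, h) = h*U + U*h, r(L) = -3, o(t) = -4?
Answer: -9/40 ≈ -0.22500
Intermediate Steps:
X(q) = 3*q/10 (X(q) = q*(-⅕) + q*(½) = -q/5 + q/2 = 3*q/10)
F(U, h) = U*h/4 (F(U, h) = (h*U + U*h)/8 = (U*h + U*h)/8 = (2*U*h)/8 = U*h/4)
-F(r(o(-2)), X(-1)) = -(-3)*(3/10)*(-1)/4 = -(-3)*(-3)/(4*10) = -1*9/40 = -9/40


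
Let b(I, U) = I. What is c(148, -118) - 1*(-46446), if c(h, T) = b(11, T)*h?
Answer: 48074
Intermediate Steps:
c(h, T) = 11*h
c(148, -118) - 1*(-46446) = 11*148 - 1*(-46446) = 1628 + 46446 = 48074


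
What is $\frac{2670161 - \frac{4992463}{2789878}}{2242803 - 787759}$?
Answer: $\frac{1064202633985}{579913606376} \approx 1.8351$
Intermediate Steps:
$\frac{2670161 - \frac{4992463}{2789878}}{2242803 - 787759} = \frac{2670161 - \frac{713209}{398554}}{1455044} = \left(2670161 - \frac{713209}{398554}\right) \frac{1}{1455044} = \frac{1064202633985}{398554} \cdot \frac{1}{1455044} = \frac{1064202633985}{579913606376}$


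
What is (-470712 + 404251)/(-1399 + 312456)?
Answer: -66461/311057 ≈ -0.21366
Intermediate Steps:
(-470712 + 404251)/(-1399 + 312456) = -66461/311057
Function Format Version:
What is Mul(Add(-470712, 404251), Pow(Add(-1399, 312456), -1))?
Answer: Rational(-66461, 311057) ≈ -0.21366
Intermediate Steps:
Mul(Add(-470712, 404251), Pow(Add(-1399, 312456), -1)) = Mul(-66461, Pow(311057, -1)) = Mul(-66461, Rational(1, 311057)) = Rational(-66461, 311057)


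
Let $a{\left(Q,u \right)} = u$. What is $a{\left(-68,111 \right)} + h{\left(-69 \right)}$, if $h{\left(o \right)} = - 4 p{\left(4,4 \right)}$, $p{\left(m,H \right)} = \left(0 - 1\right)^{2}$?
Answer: $107$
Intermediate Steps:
$p{\left(m,H \right)} = 1$ ($p{\left(m,H \right)} = \left(-1\right)^{2} = 1$)
$h{\left(o \right)} = -4$ ($h{\left(o \right)} = \left(-4\right) 1 = -4$)
$a{\left(-68,111 \right)} + h{\left(-69 \right)} = 111 - 4 = 107$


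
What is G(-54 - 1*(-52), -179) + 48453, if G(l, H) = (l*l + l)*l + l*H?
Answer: 48807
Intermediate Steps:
G(l, H) = H*l + l*(l + l²) (G(l, H) = (l² + l)*l + H*l = (l + l²)*l + H*l = l*(l + l²) + H*l = H*l + l*(l + l²))
G(-54 - 1*(-52), -179) + 48453 = (-54 - 1*(-52))*(-179 + (-54 - 1*(-52)) + (-54 - 1*(-52))²) + 48453 = (-54 + 52)*(-179 + (-54 + 52) + (-54 + 52)²) + 48453 = -2*(-179 - 2 + (-2)²) + 48453 = -2*(-179 - 2 + 4) + 48453 = -2*(-177) + 48453 = 354 + 48453 = 48807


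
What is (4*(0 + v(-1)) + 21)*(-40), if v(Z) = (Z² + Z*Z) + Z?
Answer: -1000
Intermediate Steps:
v(Z) = Z + 2*Z² (v(Z) = (Z² + Z²) + Z = 2*Z² + Z = Z + 2*Z²)
(4*(0 + v(-1)) + 21)*(-40) = (4*(0 - (1 + 2*(-1))) + 21)*(-40) = (4*(0 - (1 - 2)) + 21)*(-40) = (4*(0 - 1*(-1)) + 21)*(-40) = (4*(0 + 1) + 21)*(-40) = (4*1 + 21)*(-40) = (4 + 21)*(-40) = 25*(-40) = -1000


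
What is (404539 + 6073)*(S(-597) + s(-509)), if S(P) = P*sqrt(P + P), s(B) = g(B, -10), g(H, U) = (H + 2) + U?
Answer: -212286404 - 245135364*I*sqrt(1194) ≈ -2.1229e+8 - 8.4705e+9*I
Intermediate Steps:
g(H, U) = 2 + H + U (g(H, U) = (2 + H) + U = 2 + H + U)
s(B) = -8 + B (s(B) = 2 + B - 10 = -8 + B)
S(P) = sqrt(2)*P**(3/2) (S(P) = P*sqrt(2*P) = P*(sqrt(2)*sqrt(P)) = sqrt(2)*P**(3/2))
(404539 + 6073)*(S(-597) + s(-509)) = (404539 + 6073)*(sqrt(2)*(-597)**(3/2) + (-8 - 509)) = 410612*(sqrt(2)*(-597*I*sqrt(597)) - 517) = 410612*(-597*I*sqrt(1194) - 517) = 410612*(-517 - 597*I*sqrt(1194)) = -212286404 - 245135364*I*sqrt(1194)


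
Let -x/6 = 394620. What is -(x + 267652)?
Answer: 2100068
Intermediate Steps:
x = -2367720 (x = -6*394620 = -2367720)
-(x + 267652) = -(-2367720 + 267652) = -1*(-2100068) = 2100068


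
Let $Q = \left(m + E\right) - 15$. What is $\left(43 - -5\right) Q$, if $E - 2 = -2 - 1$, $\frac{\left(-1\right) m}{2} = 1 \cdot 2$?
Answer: $-960$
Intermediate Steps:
$m = -4$ ($m = - 2 \cdot 1 \cdot 2 = \left(-2\right) 2 = -4$)
$E = -1$ ($E = 2 - 3 = -1$)
$Q = -20$ ($Q = \left(-4 - 1\right) - 15 = -5 - 15 = -20$)
$\left(43 - -5\right) Q = \left(43 - -5\right) \left(-20\right) = \left(43 + \left(-4 + 9\right)\right) \left(-20\right) = \left(43 + 5\right) \left(-20\right) = 48 \left(-20\right) = -960$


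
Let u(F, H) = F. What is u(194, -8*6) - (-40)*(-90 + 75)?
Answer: -406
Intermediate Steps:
u(194, -8*6) - (-40)*(-90 + 75) = 194 - (-40)*(-90 + 75) = 194 - (-40)*(-15) = 194 - 1*600 = 194 - 600 = -406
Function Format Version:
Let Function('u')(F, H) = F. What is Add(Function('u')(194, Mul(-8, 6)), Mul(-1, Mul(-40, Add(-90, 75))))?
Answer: -406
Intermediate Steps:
Add(Function('u')(194, Mul(-8, 6)), Mul(-1, Mul(-40, Add(-90, 75)))) = Add(194, Mul(-1, Mul(-40, Add(-90, 75)))) = Add(194, Mul(-1, Mul(-40, -15))) = Add(194, Mul(-1, 600)) = Add(194, -600) = -406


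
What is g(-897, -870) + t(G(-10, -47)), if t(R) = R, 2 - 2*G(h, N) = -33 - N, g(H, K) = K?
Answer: -876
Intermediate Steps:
G(h, N) = 35/2 + N/2 (G(h, N) = 1 - (-33 - N)/2 = 1 + (33/2 + N/2) = 35/2 + N/2)
g(-897, -870) + t(G(-10, -47)) = -870 + (35/2 + (1/2)*(-47)) = -870 + (35/2 - 47/2) = -870 - 6 = -876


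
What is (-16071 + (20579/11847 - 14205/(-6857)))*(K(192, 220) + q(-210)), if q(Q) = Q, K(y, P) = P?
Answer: -13052163435710/81234879 ≈ -1.6067e+5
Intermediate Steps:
(-16071 + (20579/11847 - 14205/(-6857)))*(K(192, 220) + q(-210)) = (-16071 + (20579/11847 - 14205/(-6857)))*(220 - 210) = (-16071 + (20579*(1/11847) - 14205*(-1/6857)))*10 = (-16071 + (20579/11847 + 14205/6857))*10 = (-16071 + 309396838/81234879)*10 = -1305216343571/81234879*10 = -13052163435710/81234879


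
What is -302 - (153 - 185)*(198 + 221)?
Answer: 13106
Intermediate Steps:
-302 - (153 - 185)*(198 + 221) = -302 - (-32)*419 = -302 - 1*(-13408) = -302 + 13408 = 13106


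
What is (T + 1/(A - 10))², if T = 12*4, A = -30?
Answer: 3682561/1600 ≈ 2301.6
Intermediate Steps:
T = 48
(T + 1/(A - 10))² = (48 + 1/(-30 - 10))² = (48 + 1/(-40))² = (48 - 1/40)² = (1919/40)² = 3682561/1600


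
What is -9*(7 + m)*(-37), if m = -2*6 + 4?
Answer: -333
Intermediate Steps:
m = -8 (m = -12 + 4 = -8)
-9*(7 + m)*(-37) = -9*(7 - 8)*(-37) = -9*(-1)*(-37) = 9*(-37) = -333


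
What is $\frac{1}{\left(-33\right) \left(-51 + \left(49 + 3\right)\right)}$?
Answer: $- \frac{1}{33} \approx -0.030303$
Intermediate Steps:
$\frac{1}{\left(-33\right) \left(-51 + \left(49 + 3\right)\right)} = \frac{1}{\left(-33\right) \left(-51 + 52\right)} = \frac{1}{\left(-33\right) 1} = \frac{1}{-33} = - \frac{1}{33}$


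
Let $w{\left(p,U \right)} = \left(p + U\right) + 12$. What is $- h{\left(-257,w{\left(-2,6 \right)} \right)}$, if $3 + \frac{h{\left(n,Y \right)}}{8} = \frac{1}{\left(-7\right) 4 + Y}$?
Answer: $\frac{74}{3} \approx 24.667$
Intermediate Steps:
$w{\left(p,U \right)} = 12 + U + p$ ($w{\left(p,U \right)} = \left(U + p\right) + 12 = 12 + U + p$)
$h{\left(n,Y \right)} = -24 + \frac{8}{-28 + Y}$ ($h{\left(n,Y \right)} = -24 + \frac{8}{\left(-7\right) 4 + Y} = -24 + \frac{8}{-28 + Y}$)
$- h{\left(-257,w{\left(-2,6 \right)} \right)} = - \frac{8 \left(85 - 3 \left(12 + 6 - 2\right)\right)}{-28 + \left(12 + 6 - 2\right)} = - \frac{8 \left(85 - 48\right)}{-28 + 16} = - \frac{8 \left(85 - 48\right)}{-12} = - \frac{8 \left(-1\right) 37}{12} = \left(-1\right) \left(- \frac{74}{3}\right) = \frac{74}{3}$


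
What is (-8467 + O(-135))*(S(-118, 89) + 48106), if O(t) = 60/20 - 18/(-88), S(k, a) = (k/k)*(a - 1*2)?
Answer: -17947410551/44 ≈ -4.0790e+8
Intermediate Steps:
S(k, a) = -2 + a (S(k, a) = 1*(a - 2) = 1*(-2 + a) = -2 + a)
O(t) = 141/44 (O(t) = 60*(1/20) - 18*(-1/88) = 3 + 9/44 = 141/44)
(-8467 + O(-135))*(S(-118, 89) + 48106) = (-8467 + 141/44)*((-2 + 89) + 48106) = -372407*(87 + 48106)/44 = -372407/44*48193 = -17947410551/44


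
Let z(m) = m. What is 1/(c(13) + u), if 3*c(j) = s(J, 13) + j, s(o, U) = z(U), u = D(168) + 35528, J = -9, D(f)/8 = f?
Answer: 3/110642 ≈ 2.7114e-5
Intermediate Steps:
D(f) = 8*f
u = 36872 (u = 8*168 + 35528 = 1344 + 35528 = 36872)
s(o, U) = U
c(j) = 13/3 + j/3 (c(j) = (13 + j)/3 = 13/3 + j/3)
1/(c(13) + u) = 1/((13/3 + (⅓)*13) + 36872) = 1/((13/3 + 13/3) + 36872) = 1/(26/3 + 36872) = 1/(110642/3) = 3/110642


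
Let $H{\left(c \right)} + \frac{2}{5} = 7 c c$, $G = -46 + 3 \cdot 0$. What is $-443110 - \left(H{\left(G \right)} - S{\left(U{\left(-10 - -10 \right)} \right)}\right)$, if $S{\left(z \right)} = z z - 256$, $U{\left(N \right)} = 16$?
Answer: $- \frac{2289608}{5} \approx -4.5792 \cdot 10^{5}$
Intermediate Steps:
$G = -46$ ($G = -46 + 0 = -46$)
$H{\left(c \right)} = - \frac{2}{5} + 7 c^{2}$ ($H{\left(c \right)} = - \frac{2}{5} + 7 c c = - \frac{2}{5} + 7 c^{2}$)
$S{\left(z \right)} = -256 + z^{2}$ ($S{\left(z \right)} = z^{2} - 256 = -256 + z^{2}$)
$-443110 - \left(H{\left(G \right)} - S{\left(U{\left(-10 - -10 \right)} \right)}\right) = -443110 - \left(\left(- \frac{2}{5} + 7 \left(-46\right)^{2}\right) - \left(-256 + 16^{2}\right)\right) = -443110 - \left(\left(- \frac{2}{5} + 7 \cdot 2116\right) - \left(-256 + 256\right)\right) = -443110 - \left(\left(- \frac{2}{5} + 14812\right) - 0\right) = -443110 - \left(\frac{74058}{5} + 0\right) = -443110 - \frac{74058}{5} = - \frac{2289608}{5}$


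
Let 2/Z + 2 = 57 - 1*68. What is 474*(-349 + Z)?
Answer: -2151486/13 ≈ -1.6550e+5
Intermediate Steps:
Z = -2/13 (Z = 2/(-2 + (57 - 1*68)) = 2/(-2 + (57 - 68)) = 2/(-2 - 11) = 2/(-13) = 2*(-1/13) = -2/13 ≈ -0.15385)
474*(-349 + Z) = 474*(-349 - 2/13) = 474*(-4539/13) = -2151486/13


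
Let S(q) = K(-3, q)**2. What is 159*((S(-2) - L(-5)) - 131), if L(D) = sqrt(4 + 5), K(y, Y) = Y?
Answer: -20670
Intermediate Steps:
L(D) = 3 (L(D) = sqrt(9) = 3)
S(q) = q**2
159*((S(-2) - L(-5)) - 131) = 159*(((-2)**2 - 1*3) - 131) = 159*((4 - 3) - 131) = 159*(1 - 131) = 159*(-130) = -20670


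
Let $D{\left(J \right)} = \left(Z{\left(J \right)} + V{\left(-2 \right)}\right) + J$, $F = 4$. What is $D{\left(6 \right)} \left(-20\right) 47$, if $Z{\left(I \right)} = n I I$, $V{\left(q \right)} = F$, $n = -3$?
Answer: $92120$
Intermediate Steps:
$V{\left(q \right)} = 4$
$Z{\left(I \right)} = - 3 I^{2}$ ($Z{\left(I \right)} = - 3 I I = - 3 I^{2}$)
$D{\left(J \right)} = 4 + J - 3 J^{2}$ ($D{\left(J \right)} = \left(- 3 J^{2} + 4\right) + J = \left(4 - 3 J^{2}\right) + J = 4 + J - 3 J^{2}$)
$D{\left(6 \right)} \left(-20\right) 47 = \left(4 + 6 - 3 \cdot 6^{2}\right) \left(-20\right) 47 = \left(4 + 6 - 108\right) \left(-20\right) 47 = \left(-98\right) \left(-20\right) 47 = 1960 \cdot 47 = 92120$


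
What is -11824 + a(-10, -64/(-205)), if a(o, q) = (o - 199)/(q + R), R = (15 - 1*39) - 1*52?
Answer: -183418339/15516 ≈ -11821.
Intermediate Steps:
R = -76 (R = (15 - 39) - 52 = -24 - 52 = -76)
a(o, q) = (-199 + o)/(-76 + q) (a(o, q) = (o - 199)/(q - 76) = (-199 + o)/(-76 + q))
-11824 + a(-10, -64/(-205)) = -11824 + (-199 - 10)/(-76 - 64/(-205)) = -11824 - 209/(-76 - 64*(-1/205)) = -11824 - 209/(-76 + 64/205) = -11824 - 209/(-15516/205) = -11824 - 205/15516*(-209) = -11824 + 42845/15516 = -183418339/15516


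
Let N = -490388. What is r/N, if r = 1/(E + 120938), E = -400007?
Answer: 1/136852088772 ≈ 7.3072e-12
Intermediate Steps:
r = -1/279069 (r = 1/(-400007 + 120938) = 1/(-279069) = -1/279069 ≈ -3.5833e-6)
r/N = -1/279069/(-490388) = -1/279069*(-1/490388) = 1/136852088772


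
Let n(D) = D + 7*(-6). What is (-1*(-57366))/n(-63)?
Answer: -19122/35 ≈ -546.34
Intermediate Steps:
n(D) = -42 + D (n(D) = D - 42 = -42 + D)
(-1*(-57366))/n(-63) = (-1*(-57366))/(-42 - 63) = 57366/(-105) = 57366*(-1/105) = -19122/35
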